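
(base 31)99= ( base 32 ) 90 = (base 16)120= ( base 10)288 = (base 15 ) 143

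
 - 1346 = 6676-8022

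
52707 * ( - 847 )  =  -44642829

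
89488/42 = 6392/3 = 2130.67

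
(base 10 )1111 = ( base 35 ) VQ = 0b10001010111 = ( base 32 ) 12n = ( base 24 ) 1M7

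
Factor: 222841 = 222841^1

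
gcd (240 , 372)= 12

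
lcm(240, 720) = 720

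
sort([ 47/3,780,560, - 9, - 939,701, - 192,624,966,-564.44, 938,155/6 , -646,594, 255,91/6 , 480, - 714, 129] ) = [- 939,-714 , - 646, - 564.44, - 192, -9,91/6,47/3, 155/6, 129, 255, 480, 560,594 , 624,701,780, 938 , 966] 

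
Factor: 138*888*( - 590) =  - 72300960= - 2^5 * 3^2*5^1*23^1*37^1*59^1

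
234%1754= 234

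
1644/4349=1644/4349  =  0.38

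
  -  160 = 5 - 165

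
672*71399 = 47980128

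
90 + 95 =185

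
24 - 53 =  -29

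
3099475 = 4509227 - 1409752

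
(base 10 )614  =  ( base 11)509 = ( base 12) 432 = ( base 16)266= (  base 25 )OE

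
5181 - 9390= - 4209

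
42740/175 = 8548/35 = 244.23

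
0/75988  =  0 = 0.00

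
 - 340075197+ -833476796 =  - 1173551993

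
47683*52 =2479516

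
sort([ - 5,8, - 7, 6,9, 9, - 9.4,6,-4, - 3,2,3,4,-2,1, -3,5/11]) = [ - 9.4, - 7, - 5, - 4 ,  -  3, - 3, - 2,5/11,1,2,3,  4, 6,6,8,9,9 ] 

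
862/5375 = 862/5375 = 0.16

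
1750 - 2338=-588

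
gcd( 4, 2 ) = 2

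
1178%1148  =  30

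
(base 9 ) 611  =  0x1F0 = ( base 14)276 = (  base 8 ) 760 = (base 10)496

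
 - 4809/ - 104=46+25/104 = 46.24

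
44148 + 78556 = 122704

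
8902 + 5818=14720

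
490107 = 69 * 7103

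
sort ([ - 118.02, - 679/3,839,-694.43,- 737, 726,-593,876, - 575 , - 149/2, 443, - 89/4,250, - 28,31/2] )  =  [ - 737, -694.43, - 593, - 575, - 679/3,-118.02, - 149/2, - 28, - 89/4,31/2 , 250,443,  726, 839,876 ] 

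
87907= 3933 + 83974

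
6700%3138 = 424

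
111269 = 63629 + 47640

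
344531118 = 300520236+44010882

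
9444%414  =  336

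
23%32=23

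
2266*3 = 6798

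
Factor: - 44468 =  - 2^2*11117^1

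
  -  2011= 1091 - 3102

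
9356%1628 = 1216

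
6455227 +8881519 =15336746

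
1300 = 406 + 894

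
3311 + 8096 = 11407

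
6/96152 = 3/48076 = 0.00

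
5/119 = 5/119 = 0.04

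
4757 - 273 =4484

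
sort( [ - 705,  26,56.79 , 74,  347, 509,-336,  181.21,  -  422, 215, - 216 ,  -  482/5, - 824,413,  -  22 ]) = [ - 824,  -  705,  -  422, - 336, - 216, - 482/5, -22,26, 56.79,  74, 181.21,215,347, 413, 509]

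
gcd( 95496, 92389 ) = 1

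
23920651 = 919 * 26029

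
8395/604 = 8395/604 = 13.90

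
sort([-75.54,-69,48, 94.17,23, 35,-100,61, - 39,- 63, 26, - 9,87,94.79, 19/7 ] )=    [ - 100,-75.54, - 69, - 63,  -  39, - 9,19/7,23, 26,35,  48,61, 87, 94.17, 94.79 ] 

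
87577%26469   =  8170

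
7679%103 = 57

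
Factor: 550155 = 3^1* 5^1*36677^1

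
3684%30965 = 3684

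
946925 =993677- 46752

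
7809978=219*35662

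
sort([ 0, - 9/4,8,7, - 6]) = [ - 6, - 9/4,0,7, 8]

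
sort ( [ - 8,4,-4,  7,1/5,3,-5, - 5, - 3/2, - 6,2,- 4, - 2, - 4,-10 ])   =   [ - 10,-8, - 6, - 5,  -  5, - 4, - 4, - 4,-2,-3/2 , 1/5, 2,3,4,7]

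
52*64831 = 3371212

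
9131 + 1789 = 10920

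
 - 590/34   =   - 18  +  11/17 =- 17.35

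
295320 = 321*920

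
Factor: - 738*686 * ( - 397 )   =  200988396 = 2^2 * 3^2*7^3*41^1 * 397^1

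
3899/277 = 14 + 21/277 = 14.08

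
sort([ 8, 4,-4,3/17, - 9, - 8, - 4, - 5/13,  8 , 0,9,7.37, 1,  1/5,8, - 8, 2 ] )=[ - 9, - 8,-8, - 4, - 4 , - 5/13,0,3/17,1/5, 1, 2, 4,  7.37,8, 8 , 8,9]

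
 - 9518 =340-9858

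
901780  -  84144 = 817636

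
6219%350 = 269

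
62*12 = 744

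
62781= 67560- 4779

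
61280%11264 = 4960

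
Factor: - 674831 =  - 674831^1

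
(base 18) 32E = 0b1111111110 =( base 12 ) 712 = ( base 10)1022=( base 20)2B2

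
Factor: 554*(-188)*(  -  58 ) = 6040816 = 2^4*29^1 * 47^1*277^1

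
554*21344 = 11824576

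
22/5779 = 22/5779= 0.00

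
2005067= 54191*37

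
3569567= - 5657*(  -  631)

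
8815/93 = 94 + 73/93 = 94.78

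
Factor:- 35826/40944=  - 7/8  =  - 2^( - 3) * 7^1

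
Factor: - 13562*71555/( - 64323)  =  2^1 * 3^ (-2) * 5^1*7^(-1)*11^1*1021^( -1)*1301^1 * 6781^1 = 970428910/64323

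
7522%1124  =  778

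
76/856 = 19/214 = 0.09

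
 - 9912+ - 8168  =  -18080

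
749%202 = 143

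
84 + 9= 93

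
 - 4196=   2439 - 6635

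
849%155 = 74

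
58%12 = 10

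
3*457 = 1371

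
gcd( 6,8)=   2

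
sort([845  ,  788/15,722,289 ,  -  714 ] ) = [ - 714,788/15,289,722,845] 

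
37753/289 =37753/289 = 130.63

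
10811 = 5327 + 5484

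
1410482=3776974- 2366492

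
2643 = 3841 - 1198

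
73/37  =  1 + 36/37 = 1.97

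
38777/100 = 387 + 77/100 = 387.77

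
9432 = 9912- 480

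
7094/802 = 3547/401 = 8.85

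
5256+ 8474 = 13730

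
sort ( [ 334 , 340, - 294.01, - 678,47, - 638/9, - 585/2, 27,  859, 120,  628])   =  [ - 678, - 294.01, - 585/2, - 638/9 , 27, 47,120,334,340, 628,859] 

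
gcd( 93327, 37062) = 3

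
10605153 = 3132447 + 7472706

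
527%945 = 527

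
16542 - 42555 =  - 26013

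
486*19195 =9328770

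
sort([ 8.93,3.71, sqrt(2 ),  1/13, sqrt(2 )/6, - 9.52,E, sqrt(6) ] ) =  [  -  9.52, 1/13,  sqrt( 2) /6,sqrt( 2 ), sqrt ( 6), E, 3.71,8.93]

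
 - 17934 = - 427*42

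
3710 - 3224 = 486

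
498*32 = 15936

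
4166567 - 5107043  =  -940476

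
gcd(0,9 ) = 9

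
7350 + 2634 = 9984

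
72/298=36/149  =  0.24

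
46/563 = 46/563 = 0.08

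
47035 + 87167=134202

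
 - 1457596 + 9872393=8414797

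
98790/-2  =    -  49395/1 = -49395.00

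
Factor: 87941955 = 3^1*5^1*173^1*33889^1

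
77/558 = 77/558  =  0.14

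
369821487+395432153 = 765253640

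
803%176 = 99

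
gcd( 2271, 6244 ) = 1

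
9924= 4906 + 5018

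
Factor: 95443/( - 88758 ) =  - 2^(-1 )*3^( - 2) * 4931^(  -  1 )*95443^1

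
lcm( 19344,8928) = 116064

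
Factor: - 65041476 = - 2^2*3^1*5420123^1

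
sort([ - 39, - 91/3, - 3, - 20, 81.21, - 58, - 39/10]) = [ - 58, - 39, - 91/3,-20, - 39/10, - 3,  81.21 ] 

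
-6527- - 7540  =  1013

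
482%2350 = 482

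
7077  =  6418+659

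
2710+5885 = 8595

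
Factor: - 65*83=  - 5^1*13^1*83^1 = - 5395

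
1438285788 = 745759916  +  692525872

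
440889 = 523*843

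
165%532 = 165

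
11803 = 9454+2349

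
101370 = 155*654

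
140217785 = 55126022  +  85091763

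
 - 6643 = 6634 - 13277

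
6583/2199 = 6583/2199 = 2.99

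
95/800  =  19/160  =  0.12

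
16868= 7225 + 9643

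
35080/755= 46 + 70/151 = 46.46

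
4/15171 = 4/15171  =  0.00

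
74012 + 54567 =128579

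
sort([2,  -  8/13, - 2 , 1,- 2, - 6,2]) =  [ - 6, - 2, - 2, - 8/13,1, 2,2 ] 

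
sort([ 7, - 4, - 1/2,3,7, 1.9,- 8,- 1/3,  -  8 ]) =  [ - 8, - 8,-4,- 1/2, - 1/3,1.9,3,  7, 7] 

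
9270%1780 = 370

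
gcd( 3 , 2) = 1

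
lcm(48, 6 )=48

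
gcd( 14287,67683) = 7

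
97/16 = 6 + 1/16 =6.06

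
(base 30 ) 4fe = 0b111111100000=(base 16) fe0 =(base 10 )4064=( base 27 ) 5FE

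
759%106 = 17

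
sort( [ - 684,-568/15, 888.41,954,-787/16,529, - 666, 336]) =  [ - 684,- 666, - 787/16, - 568/15 , 336,529, 888.41, 954 ]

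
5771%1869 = 164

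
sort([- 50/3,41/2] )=[ - 50/3,  41/2 ]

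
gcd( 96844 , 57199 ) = 1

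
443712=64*6933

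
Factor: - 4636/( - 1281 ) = 76/21 = 2^2*3^( - 1)* 7^( - 1)*19^1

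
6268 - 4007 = 2261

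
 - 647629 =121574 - 769203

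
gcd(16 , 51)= 1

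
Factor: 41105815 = 5^1*2477^1*3319^1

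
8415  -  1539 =6876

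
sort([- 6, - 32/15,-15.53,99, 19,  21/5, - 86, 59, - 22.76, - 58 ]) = [ - 86, - 58,  -  22.76,-15.53, -6,- 32/15, 21/5,19,59,99]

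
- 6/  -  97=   6/97 = 0.06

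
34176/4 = 8544 = 8544.00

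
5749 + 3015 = 8764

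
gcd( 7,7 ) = 7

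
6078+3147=9225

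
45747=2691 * 17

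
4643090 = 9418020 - 4774930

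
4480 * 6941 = 31095680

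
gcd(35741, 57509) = 1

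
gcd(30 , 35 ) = 5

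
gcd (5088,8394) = 6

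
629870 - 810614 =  - 180744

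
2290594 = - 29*( - 78986)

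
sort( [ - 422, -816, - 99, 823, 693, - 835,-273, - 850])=[ - 850,-835, - 816 , - 422, - 273,  -  99,693, 823 ]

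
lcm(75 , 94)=7050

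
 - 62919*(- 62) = 3900978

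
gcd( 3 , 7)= 1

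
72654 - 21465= 51189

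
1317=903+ 414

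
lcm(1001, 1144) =8008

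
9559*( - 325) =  - 3106675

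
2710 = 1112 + 1598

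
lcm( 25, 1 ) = 25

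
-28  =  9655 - 9683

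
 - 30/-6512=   15/3256 = 0.00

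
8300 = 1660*5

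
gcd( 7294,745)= 1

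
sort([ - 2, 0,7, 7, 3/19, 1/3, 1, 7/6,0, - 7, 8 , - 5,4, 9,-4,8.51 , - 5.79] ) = [-7,-5.79, - 5, - 4, - 2,  0, 0,3/19,1/3,  1, 7/6, 4, 7  ,  7 , 8,  8.51,9 ] 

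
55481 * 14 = 776734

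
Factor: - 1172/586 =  - 2^1  =  -2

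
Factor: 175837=175837^1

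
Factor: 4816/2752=2^( - 2 )*7^1 = 7/4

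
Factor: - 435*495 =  - 3^3*5^2*11^1*29^1  =  - 215325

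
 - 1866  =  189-2055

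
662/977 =662/977 =0.68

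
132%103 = 29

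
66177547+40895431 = 107072978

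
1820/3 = 1820/3 = 606.67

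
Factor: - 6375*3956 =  - 2^2 * 3^1*5^3*17^1 *23^1*43^1=- 25219500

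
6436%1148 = 696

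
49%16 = 1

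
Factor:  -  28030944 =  - 2^5*3^1*31^1*9419^1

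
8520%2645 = 585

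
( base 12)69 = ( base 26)33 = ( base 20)41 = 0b1010001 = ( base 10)81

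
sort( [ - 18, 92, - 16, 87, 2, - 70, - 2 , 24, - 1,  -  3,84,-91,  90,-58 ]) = [ - 91,- 70, - 58,- 18,- 16, - 3,-2,-1,2  ,  24, 84, 87,90,92]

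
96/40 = 2 + 2/5 = 2.40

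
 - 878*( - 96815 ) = 85003570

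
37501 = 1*37501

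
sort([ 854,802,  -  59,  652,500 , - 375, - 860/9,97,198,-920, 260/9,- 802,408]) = [- 920,  -  802, - 375, - 860/9, - 59,260/9,97, 198,408,500,652,802,854 ]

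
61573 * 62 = 3817526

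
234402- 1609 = 232793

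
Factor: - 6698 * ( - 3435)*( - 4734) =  - 108918120420 = - 2^2 *3^3*5^1*17^1*  197^1*229^1*263^1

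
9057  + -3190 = 5867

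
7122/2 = 3561 = 3561.00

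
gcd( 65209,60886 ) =1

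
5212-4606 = 606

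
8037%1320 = 117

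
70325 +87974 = 158299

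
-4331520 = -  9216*470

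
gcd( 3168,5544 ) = 792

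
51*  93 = 4743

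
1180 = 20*59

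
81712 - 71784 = 9928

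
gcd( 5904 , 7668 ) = 36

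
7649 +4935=12584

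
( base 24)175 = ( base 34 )M1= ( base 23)19D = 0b1011101101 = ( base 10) 749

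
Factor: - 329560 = - 2^3*5^1*7^1*11^1*107^1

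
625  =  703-78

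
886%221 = 2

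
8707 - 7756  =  951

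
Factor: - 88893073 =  - 88893073^1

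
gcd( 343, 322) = 7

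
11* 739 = 8129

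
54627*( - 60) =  - 3277620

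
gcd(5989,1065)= 1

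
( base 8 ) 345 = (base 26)8l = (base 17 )d8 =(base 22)a9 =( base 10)229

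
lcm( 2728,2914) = 128216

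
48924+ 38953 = 87877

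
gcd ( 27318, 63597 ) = 87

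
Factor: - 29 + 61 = 2^5 = 32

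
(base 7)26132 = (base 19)103g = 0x1b14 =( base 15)20C2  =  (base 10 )6932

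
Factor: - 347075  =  -5^2*13883^1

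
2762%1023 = 716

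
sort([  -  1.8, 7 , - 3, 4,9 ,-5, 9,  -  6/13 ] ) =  [ - 5, - 3,-1.8, - 6/13,4,  7,9,9]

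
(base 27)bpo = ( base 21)jg3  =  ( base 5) 234333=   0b10001000001110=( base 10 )8718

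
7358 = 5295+2063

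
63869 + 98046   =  161915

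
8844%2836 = 336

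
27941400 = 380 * 73530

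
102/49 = 102/49 = 2.08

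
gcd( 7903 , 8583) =1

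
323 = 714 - 391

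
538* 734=394892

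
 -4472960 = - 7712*580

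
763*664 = 506632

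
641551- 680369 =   -  38818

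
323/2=323/2 = 161.50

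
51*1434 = 73134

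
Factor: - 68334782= - 2^1*37^1*41^1*101^1*223^1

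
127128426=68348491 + 58779935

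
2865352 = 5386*532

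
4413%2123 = 167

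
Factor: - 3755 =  - 5^1*751^1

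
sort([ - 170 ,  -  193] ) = [ - 193, - 170] 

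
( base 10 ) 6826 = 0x1AAA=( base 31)736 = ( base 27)99m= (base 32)6la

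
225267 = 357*631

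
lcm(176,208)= 2288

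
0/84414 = 0 = 0.00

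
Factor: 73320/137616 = 65/122 = 2^( - 1)*5^1*13^1*61^( - 1)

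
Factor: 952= 2^3*7^1*17^1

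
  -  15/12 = - 2 + 3/4 = - 1.25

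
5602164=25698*218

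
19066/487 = 39 + 73/487   =  39.15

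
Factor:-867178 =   -  2^1*13^1 * 33353^1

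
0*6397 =0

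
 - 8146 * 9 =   -  73314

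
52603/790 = 66 + 463/790 = 66.59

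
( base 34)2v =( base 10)99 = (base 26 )3L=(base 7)201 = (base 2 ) 1100011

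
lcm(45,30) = 90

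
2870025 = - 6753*( - 425)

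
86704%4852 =4220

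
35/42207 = 35/42207 = 0.00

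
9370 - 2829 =6541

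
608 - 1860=  -  1252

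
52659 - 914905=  - 862246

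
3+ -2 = 1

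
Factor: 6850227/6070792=2^(-3 )*3^1 * 7^( - 1 )*13^(-1)*31^(  -  1)*269^( - 1 )*2283409^1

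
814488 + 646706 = 1461194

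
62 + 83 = 145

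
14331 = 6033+8298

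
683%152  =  75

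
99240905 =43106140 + 56134765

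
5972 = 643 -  - 5329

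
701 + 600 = 1301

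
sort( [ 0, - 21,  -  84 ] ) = [-84,  -  21,0]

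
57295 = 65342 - 8047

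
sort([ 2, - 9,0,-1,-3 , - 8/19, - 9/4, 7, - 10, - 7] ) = [ - 10,-9, - 7,  -  3, - 9/4, - 1, - 8/19, 0, 2 , 7 ] 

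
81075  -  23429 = 57646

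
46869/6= 15623/2= 7811.50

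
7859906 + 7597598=15457504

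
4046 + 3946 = 7992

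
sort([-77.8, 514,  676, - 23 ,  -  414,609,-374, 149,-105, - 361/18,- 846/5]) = [-414, - 374, - 846/5, - 105, - 77.8 , - 23,-361/18,149,514, 609,  676]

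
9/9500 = 9/9500 =0.00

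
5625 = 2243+3382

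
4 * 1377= 5508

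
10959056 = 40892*268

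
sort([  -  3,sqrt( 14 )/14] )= [ - 3, sqrt(14 )/14]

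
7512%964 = 764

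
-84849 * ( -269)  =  22824381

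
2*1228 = 2456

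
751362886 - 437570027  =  313792859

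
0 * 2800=0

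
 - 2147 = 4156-6303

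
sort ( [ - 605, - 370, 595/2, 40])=[  -  605, - 370, 40, 595/2]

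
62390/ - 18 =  - 3467 + 8/9 = - 3466.11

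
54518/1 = 54518 = 54518.00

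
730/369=1  +  361/369 = 1.98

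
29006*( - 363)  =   - 10529178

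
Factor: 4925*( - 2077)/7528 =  - 10229225/7528 = - 2^(- 3)*5^2 * 31^1*67^1*  197^1*941^(-1)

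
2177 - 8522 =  - 6345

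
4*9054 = 36216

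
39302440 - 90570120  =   - 51267680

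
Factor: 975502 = 2^1  *11^2*29^1*139^1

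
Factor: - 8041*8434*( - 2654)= 179988425276 =2^2*11^1* 17^1*43^1*1327^1*4217^1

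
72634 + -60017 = 12617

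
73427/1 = 73427=73427.00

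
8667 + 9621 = 18288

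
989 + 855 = 1844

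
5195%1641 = 272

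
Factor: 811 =811^1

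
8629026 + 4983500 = 13612526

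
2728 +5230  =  7958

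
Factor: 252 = 2^2*3^2 * 7^1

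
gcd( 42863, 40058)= 1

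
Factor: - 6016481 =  - 359^1*16759^1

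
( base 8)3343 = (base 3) 2102022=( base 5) 24023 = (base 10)1763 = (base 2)11011100011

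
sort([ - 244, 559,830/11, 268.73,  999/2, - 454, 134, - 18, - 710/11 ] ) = [ - 454, - 244, - 710/11, - 18, 830/11,134,268.73, 999/2, 559 ] 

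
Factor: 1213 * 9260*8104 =2^5*5^1*463^1*1013^1*1213^1 = 91027207520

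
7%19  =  7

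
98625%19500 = 1125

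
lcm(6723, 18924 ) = 510948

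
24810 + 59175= 83985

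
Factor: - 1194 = - 2^1*3^1  *199^1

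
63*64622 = 4071186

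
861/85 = 861/85 = 10.13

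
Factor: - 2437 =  - 2437^1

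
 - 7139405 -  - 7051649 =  - 87756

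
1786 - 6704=-4918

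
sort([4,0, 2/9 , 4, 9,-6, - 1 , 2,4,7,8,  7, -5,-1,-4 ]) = [-6 , - 5,-4, - 1, - 1,0,2/9, 2, 4, 4,4, 7, 7 , 8, 9 ]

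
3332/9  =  3332/9  =  370.22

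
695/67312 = 695/67312 = 0.01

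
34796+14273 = 49069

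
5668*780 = 4421040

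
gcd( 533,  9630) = 1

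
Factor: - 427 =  - 7^1*61^1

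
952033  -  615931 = 336102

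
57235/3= 19078 + 1/3 = 19078.33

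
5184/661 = 7 + 557/661 = 7.84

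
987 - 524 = 463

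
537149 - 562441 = - 25292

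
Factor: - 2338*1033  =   - 2^1 * 7^1*167^1 * 1033^1 = - 2415154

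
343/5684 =7/116 =0.06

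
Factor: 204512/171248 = 2^1 * 83^1*139^( - 1 ) = 166/139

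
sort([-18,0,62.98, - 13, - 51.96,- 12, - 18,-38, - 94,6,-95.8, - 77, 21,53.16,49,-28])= [  -  95.8,-94, - 77,-51.96,-38, - 28, - 18, - 18, - 13, - 12 , 0, 6,21,49,53.16 , 62.98]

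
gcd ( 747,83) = 83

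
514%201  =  112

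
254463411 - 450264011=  - 195800600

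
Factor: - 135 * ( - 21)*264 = 748440=2^3 * 3^5 * 5^1*7^1*11^1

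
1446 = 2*723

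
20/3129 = 20/3129=   0.01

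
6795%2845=1105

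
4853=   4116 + 737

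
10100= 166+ 9934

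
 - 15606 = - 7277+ - 8329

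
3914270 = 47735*82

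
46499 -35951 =10548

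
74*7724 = 571576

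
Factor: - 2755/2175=-19/15 = -  3^(  -  1)*5^ (  -  1 )*19^1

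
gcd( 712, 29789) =1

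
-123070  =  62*( - 1985)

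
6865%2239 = 148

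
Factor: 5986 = 2^1 * 41^1*73^1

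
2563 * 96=246048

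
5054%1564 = 362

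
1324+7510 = 8834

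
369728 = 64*5777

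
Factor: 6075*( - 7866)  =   - 2^1*3^7*5^2*19^1*23^1  =  - 47785950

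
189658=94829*2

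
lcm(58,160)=4640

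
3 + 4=7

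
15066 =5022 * 3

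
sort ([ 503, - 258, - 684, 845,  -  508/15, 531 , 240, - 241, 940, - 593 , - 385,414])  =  [ - 684, - 593, - 385, - 258, - 241, - 508/15 , 240,414, 503,531, 845, 940 ]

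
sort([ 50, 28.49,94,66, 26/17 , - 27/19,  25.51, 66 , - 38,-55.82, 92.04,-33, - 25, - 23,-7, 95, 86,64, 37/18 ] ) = [ - 55.82, - 38, - 33,-25,-23, - 7, - 27/19, 26/17,37/18, 25.51, 28.49, 50, 64, 66,  66, 86, 92.04,94 , 95 ] 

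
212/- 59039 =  - 1+58827/59039 = -0.00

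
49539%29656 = 19883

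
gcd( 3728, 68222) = 2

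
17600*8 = 140800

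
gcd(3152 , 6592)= 16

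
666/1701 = 74/189 = 0.39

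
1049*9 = 9441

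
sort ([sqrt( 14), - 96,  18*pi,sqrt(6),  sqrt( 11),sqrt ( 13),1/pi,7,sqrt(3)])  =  [ - 96, 1/pi,  sqrt( 3), sqrt( 6),sqrt(11),sqrt( 13 ), sqrt( 14), 7, 18*pi]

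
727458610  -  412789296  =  314669314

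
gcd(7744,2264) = 8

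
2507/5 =2507/5  =  501.40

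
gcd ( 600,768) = 24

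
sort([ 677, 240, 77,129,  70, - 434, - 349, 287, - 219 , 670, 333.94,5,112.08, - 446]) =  [ -446, - 434, - 349, - 219,5,70,77, 112.08,  129,240, 287,333.94 , 670, 677] 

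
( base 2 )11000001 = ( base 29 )6J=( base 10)193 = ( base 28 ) 6p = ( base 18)AD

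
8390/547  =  15+185/547 = 15.34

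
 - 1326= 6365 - 7691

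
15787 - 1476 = 14311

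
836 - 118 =718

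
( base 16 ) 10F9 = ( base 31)4g5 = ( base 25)6NK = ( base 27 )5PP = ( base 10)4345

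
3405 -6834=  - 3429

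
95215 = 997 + 94218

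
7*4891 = 34237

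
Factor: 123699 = 3^1*41233^1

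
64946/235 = 276 + 86/235  =  276.37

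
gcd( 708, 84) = 12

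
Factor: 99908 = 2^2*24977^1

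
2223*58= 128934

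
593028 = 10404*57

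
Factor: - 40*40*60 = -96000 = -2^8*3^1*5^3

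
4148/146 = 2074/73  =  28.41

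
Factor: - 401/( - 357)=3^( - 1 )*7^( - 1)*17^ ( - 1)*401^1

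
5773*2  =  11546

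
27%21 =6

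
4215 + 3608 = 7823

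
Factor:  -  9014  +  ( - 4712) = -2^1*6863^1 = - 13726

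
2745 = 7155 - 4410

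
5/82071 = 5/82071 = 0.00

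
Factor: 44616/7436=2^1*3^1 = 6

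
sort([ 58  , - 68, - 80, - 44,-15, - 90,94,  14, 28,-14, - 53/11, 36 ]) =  [ - 90,-80, - 68, - 44, - 15, - 14, - 53/11, 14, 28 , 36, 58, 94] 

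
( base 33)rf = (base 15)406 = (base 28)14A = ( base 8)1612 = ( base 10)906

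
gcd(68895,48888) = 9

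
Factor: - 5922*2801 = -16587522 = - 2^1*3^2 * 7^1*47^1*2801^1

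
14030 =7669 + 6361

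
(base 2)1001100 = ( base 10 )76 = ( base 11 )6A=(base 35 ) 26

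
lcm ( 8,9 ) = 72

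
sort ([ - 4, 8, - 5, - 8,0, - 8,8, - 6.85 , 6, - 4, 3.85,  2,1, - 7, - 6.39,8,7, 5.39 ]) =[ - 8, -8, - 7, - 6.85, -6.39 , - 5 , - 4, -4, 0,  1,  2 , 3.85,5.39 , 6, 7,8 , 8, 8]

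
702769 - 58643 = 644126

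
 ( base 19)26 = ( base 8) 54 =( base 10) 44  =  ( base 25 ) 1j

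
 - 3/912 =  - 1 + 303/304 = -0.00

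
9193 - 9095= 98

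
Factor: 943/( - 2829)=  - 1/3 =- 3^( - 1)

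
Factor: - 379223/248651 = -941/617 = -617^( - 1) *941^1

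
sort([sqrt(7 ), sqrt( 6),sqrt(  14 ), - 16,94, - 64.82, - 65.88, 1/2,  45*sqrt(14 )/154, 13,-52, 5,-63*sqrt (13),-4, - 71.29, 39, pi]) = [-63*sqrt( 13), - 71.29,-65.88, - 64.82,  -  52,-16,  -  4, 1/2 , 45* sqrt( 14)/154,sqrt (6), sqrt( 7 ), pi,sqrt ( 14),5 , 13,  39, 94]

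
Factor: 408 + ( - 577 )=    - 13^2 = -169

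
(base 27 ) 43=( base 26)47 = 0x6f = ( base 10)111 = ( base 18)63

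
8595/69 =2865/23 = 124.57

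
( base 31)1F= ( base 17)2c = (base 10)46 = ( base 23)20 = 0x2e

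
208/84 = 2 + 10/21=   2.48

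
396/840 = 33/70 = 0.47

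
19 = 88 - 69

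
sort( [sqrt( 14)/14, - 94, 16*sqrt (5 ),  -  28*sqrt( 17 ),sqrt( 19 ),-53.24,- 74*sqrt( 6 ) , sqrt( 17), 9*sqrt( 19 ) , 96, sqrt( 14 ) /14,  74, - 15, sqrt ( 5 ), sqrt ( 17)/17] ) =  [ -74*sqrt ( 6 ), - 28*sqrt( 17 ),-94,-53.24,  -  15  ,  sqrt( 17 )/17, sqrt(14) /14,sqrt ( 14) /14,sqrt(5), sqrt( 17), sqrt (19), 16*sqrt(5), 9*sqrt(19) , 74, 96]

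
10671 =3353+7318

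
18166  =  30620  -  12454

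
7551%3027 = 1497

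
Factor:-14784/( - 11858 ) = 96/77 = 2^5* 3^1*7^(-1)*11^ (  -  1) 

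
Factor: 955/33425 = 5^( - 1) * 7^( - 1) = 1/35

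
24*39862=956688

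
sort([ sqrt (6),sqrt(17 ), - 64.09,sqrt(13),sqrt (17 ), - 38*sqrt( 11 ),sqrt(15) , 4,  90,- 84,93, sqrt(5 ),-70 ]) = [ - 38*sqrt (11 ), - 84, - 70, - 64.09 , sqrt(5),sqrt( 6),sqrt ( 13 ),sqrt( 15 ),  4,sqrt(17 ), sqrt( 17 ),90,93] 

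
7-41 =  - 34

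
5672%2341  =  990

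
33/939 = 11/313 = 0.04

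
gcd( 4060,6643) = 7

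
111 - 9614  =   - 9503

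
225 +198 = 423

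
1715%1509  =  206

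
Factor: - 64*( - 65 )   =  2^6 * 5^1*13^1 =4160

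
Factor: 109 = 109^1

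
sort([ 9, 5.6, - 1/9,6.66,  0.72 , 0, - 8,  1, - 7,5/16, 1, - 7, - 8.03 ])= [ -8.03,-8,-7, - 7 , - 1/9, 0, 5/16,  0.72,1, 1, 5.6,  6.66,9 ] 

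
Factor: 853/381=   3^( - 1)* 127^( - 1 ) * 853^1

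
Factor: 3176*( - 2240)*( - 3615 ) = 2^9*3^1 * 5^2 *7^1*241^1 * 397^1 =25717977600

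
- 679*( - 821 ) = 557459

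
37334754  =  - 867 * ( - 43062)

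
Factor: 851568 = 2^4*3^1*113^1 * 157^1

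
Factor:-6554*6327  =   - 2^1*3^2*19^1 * 29^1*37^1*113^1= - 41467158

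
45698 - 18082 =27616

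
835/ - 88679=-1 + 87844/88679 = -0.01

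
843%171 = 159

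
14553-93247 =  - 78694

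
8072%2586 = 314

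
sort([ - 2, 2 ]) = [ - 2 , 2]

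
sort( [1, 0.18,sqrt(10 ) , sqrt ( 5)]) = [0.18, 1 , sqrt(5 ), sqrt ( 10)]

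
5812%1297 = 624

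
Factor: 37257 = 3^1*11^1*1129^1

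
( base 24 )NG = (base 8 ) 1070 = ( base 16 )238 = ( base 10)568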